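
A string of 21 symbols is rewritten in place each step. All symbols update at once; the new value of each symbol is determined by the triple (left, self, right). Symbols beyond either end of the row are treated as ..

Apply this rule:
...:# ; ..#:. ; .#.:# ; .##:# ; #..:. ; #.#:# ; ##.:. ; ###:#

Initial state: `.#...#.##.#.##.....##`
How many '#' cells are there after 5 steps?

13

.#.#.###.####..###.#.
.######.####...##.##.
.#####.####..#.#.##..
.####.####...#####..#
.###.####..#.####...#
count of #: 13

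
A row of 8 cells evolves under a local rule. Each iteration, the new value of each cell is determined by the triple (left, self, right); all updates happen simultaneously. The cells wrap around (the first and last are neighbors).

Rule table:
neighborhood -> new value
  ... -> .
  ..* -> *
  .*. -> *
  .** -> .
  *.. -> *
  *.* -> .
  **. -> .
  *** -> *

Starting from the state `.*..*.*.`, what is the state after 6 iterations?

****...*

iteration 1: *****.**
iteration 2: ****...*
iteration 3: ***.*.*.
iteration 4: .*..*.*.  (repeats iteration 0; period 4)
iteration 6: ****...*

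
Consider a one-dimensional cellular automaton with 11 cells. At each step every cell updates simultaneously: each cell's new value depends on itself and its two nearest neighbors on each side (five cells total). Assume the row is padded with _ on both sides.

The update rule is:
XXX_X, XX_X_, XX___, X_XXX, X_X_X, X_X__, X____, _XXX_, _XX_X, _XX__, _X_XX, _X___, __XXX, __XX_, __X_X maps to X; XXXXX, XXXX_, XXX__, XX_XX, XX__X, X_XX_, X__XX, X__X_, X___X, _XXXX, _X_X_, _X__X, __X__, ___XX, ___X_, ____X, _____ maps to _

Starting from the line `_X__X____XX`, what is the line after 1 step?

_____XX__XX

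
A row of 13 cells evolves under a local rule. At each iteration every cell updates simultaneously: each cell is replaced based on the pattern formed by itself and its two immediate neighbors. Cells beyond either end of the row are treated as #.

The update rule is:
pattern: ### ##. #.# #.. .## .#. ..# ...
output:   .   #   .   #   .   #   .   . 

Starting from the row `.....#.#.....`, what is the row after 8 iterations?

#....#.##....
##...#..##...
.##..##..##..
..##..##..##.
#..##..##..#.
##..##..##.#.
.##..##..#.#.
..##..##.#.#.

..##..##.#.#.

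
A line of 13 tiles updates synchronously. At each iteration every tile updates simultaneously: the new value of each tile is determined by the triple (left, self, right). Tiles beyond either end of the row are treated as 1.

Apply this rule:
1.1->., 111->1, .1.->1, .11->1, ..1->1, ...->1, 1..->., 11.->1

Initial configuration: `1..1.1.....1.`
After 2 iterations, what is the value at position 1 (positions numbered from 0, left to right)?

.

iteration 1: 1.11.1.11111.
iteration 2: 1.11.1.11111.
position 1 holds .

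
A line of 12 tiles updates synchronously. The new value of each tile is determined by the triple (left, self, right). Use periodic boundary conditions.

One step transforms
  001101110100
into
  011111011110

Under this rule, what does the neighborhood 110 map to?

At position 3 the neighborhood is 110; the next row has 1 there.

1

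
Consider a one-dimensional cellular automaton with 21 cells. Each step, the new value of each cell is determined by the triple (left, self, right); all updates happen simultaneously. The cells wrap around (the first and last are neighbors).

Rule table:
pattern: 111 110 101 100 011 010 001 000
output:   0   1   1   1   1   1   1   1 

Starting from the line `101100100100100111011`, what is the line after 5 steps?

111111111111111101110

step 1: 111111111111111101110
step 2: 100000000000000111011
step 3: 111111111111111101110  (repeats step 1; period 2)
step 5: 111111111111111101110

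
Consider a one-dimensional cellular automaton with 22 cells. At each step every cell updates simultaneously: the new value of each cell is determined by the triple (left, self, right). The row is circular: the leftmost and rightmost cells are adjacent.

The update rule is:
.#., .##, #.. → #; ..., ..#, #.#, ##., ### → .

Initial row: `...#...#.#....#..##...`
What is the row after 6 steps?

...##..#.##...##.#.#..
...#.#.#.#.#..#..#.##.
...#.#.#.#.##.##.#.#.#
#..#.#.#.#.#..#..#.#.#
.#.#.#.#.#.##.##.#.#.#
.#.#.#.#.#.#..#..#.#.#

.#.#.#.#.#.#..#..#.#.#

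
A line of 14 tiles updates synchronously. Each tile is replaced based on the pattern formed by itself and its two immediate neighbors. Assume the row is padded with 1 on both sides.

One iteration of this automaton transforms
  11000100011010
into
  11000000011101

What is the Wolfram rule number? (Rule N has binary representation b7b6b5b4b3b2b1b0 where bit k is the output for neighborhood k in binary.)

232

position 0: 111 → 1  (bit 7 = 1)
position 1: 110 → 1  (bit 6 = 1)
position 11: 101 → 1  (bit 5 = 1)
position 2: 100 → 0  (bit 4 = 0)
position 9: 011 → 1  (bit 3 = 1)
position 5: 010 → 0  (bit 2 = 0)
position 4: 001 → 0  (bit 1 = 0)
position 3: 000 → 0  (bit 0 = 0)
bits b7..b0 = 11101000 = 232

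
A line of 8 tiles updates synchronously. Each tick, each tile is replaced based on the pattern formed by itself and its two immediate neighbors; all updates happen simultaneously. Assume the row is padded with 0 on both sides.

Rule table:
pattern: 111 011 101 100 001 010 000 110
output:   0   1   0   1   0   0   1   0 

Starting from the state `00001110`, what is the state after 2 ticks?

10000100

11101001
10000100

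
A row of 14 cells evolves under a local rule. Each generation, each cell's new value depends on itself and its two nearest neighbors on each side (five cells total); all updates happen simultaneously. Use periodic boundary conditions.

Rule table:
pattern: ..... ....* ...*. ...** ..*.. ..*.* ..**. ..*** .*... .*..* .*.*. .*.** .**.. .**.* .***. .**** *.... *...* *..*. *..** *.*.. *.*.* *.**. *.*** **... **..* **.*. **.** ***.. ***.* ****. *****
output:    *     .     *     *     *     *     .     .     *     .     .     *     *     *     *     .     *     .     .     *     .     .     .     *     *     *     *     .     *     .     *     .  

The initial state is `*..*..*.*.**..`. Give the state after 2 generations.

...*..*..**.**

generation 1: *..*..*..*.**.
generation 2: ...*..*..**.**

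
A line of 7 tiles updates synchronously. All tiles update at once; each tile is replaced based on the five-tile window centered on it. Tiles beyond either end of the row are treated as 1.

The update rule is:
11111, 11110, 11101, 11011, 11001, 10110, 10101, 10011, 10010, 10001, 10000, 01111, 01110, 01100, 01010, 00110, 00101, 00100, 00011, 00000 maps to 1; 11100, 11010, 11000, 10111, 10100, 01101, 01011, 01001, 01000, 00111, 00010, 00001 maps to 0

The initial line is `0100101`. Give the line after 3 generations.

1011111

generation 1: 0001100
generation 2: 0111111
generation 3: 1011111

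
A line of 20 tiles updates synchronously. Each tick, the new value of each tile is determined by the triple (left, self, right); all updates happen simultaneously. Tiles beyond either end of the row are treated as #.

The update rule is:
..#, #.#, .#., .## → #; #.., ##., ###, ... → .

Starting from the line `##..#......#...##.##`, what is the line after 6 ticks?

...##.....##..##.##.
..##.....##..##.##.#
.##.....##..##.##.##
##.....##..##.##.##.
......##..##.##.##.#
.....##..##.##.##.##

.....##..##.##.##.##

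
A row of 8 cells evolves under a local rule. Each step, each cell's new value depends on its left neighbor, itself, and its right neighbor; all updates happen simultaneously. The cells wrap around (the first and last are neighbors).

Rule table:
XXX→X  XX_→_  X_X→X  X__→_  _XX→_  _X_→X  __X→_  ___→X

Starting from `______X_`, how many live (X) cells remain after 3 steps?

XXXXX_X_
_XXX_XXX
X_X_X_X_
count of X: 4

4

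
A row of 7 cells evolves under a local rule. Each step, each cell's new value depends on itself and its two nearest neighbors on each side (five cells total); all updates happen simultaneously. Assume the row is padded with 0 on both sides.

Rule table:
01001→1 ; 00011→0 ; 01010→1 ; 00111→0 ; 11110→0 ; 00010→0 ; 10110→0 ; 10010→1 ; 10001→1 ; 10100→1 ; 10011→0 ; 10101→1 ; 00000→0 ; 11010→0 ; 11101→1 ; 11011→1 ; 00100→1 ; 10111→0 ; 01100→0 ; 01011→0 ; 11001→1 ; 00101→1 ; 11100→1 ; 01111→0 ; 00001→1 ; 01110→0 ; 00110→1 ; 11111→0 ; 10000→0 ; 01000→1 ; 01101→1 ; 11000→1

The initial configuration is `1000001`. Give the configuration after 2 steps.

1011111

1100101
1011111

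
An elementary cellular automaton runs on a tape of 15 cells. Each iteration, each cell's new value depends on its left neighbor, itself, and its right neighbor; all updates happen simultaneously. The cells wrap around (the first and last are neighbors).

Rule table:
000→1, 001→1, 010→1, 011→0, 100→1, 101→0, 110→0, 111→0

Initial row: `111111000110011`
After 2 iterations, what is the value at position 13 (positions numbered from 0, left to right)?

000000111001100
111111000110011
position 13 holds 1

1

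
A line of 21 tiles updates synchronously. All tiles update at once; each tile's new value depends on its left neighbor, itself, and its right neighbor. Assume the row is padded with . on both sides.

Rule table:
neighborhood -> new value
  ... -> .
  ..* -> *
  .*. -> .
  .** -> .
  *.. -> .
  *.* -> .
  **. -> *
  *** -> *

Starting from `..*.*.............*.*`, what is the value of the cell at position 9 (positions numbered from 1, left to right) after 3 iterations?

.

.*...............*...
*...............*....
...............*.....
position 9 holds .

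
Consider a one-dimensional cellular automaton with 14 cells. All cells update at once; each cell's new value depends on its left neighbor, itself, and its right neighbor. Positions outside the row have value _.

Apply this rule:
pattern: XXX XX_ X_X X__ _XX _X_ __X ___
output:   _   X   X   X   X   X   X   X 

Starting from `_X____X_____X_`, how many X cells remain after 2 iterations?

XXXXXXXXXXXXXX
X____________X
count of X: 2

2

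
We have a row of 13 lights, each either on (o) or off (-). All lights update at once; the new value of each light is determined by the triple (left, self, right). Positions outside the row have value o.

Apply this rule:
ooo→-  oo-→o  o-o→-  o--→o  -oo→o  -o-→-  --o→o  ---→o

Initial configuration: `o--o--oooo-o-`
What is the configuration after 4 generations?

-ooooo-----oo

ooo-ooo--o---
--o-o-ooo-ooo
oo----o-o-o--
-ooooo-----oo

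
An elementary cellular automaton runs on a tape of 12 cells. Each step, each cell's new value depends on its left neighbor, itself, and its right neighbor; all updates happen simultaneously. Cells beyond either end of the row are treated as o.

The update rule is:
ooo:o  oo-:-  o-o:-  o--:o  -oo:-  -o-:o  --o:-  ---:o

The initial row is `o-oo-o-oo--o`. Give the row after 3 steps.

-----o---o--
oooo-ooo-oo-
ooo---o-----

ooo---o-----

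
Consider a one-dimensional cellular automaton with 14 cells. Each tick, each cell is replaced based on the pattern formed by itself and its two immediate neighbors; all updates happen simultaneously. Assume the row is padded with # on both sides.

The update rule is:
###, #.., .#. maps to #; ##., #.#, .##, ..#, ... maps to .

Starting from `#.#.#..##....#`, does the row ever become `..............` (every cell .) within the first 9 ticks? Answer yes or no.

no

..#.##...#....
#.#...#..##...
..##..##...#..
#...#...#..##.
.#..##..##....
.##...#...#...
...#..##..##..
#..##...#...#.
.#...#..##..#.
tick 9 is .#...#..##..#., still not uniform .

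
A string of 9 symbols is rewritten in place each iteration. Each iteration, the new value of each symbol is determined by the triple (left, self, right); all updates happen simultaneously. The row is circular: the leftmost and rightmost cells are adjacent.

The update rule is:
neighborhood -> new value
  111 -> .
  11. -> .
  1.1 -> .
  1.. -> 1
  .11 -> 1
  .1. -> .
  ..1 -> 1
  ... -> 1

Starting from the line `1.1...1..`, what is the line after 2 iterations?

1111...1.

...111.11
1111...1.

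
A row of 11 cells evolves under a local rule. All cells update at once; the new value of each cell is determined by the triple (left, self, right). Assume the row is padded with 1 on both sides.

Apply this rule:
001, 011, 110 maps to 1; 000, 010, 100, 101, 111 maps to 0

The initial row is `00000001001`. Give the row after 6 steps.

01001101001

step 1: 00000010011
step 2: 00000100110
step 3: 00001001110
step 4: 00010011010
step 5: 00100111000
step 6: 01001101001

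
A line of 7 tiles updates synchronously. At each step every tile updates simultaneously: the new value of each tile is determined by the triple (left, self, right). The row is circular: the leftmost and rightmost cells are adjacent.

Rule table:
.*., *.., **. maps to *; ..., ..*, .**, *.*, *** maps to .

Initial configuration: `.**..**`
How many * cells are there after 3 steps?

..**..*
*..**.*
**..*..
count of *: 3

3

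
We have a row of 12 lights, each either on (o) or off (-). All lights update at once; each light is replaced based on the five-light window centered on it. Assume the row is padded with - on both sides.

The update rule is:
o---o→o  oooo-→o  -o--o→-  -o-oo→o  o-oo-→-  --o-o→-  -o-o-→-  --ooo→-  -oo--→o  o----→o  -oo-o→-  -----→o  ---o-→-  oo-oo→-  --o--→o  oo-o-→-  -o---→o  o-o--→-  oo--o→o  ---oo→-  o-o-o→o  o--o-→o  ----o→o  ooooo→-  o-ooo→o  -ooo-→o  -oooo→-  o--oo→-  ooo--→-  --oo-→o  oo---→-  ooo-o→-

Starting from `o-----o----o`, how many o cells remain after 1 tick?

tick 1: ooooo-oooo-o
count of o: 10

10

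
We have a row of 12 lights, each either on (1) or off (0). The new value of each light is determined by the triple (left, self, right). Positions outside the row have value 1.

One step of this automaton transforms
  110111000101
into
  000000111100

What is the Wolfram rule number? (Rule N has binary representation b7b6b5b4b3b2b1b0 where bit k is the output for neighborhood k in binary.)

23

position 0: 111 → 0  (bit 7 = 0)
position 1: 110 → 0  (bit 6 = 0)
position 2: 101 → 0  (bit 5 = 0)
position 6: 100 → 1  (bit 4 = 1)
position 3: 011 → 0  (bit 3 = 0)
position 9: 010 → 1  (bit 2 = 1)
position 8: 001 → 1  (bit 1 = 1)
position 7: 000 → 1  (bit 0 = 1)
bits b7..b0 = 00010111 = 23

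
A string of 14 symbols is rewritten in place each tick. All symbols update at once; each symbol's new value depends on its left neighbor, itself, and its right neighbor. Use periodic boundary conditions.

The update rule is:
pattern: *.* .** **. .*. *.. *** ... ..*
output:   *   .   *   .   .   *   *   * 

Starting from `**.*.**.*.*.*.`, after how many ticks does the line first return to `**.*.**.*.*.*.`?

tick 1: .**.*.**.*.*.*
tick 2: *.**.*.**.*.*.
tick 3: .*.**.*.**.*.*
tick 4: *.*.**.*.**.*.
tick 5: .*.*.**.*.**.*
tick 6: *.*.*.**.*.**.
tick 7: .*.*.*.**.*.**
tick 8: *.*.*.*.**.*.*
tick 9: **.*.*.*.**.*.
tick 10: .**.*.*.*.**.*
tick 11: *.**.*.*.*.**.
tick 12: .*.**.*.*.*.**
tick 13: *.*.**.*.*.*.*
tick 14: **.*.**.*.*.*.

14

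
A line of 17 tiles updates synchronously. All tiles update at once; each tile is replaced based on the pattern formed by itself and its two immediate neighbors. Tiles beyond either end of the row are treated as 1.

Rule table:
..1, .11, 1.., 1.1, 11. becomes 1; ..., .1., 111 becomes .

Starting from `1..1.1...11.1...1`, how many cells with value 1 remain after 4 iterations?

111.1.1.1111.1.11
..11.1.11..11.11.
11111.11111111111
....111..........
count of 1: 3

3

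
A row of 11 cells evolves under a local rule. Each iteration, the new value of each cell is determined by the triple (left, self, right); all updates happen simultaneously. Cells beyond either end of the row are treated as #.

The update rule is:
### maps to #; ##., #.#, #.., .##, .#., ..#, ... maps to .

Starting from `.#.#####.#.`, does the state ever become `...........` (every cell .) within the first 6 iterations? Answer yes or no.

....###....
.....#.....
...........
all cells are . at iteration 3

yes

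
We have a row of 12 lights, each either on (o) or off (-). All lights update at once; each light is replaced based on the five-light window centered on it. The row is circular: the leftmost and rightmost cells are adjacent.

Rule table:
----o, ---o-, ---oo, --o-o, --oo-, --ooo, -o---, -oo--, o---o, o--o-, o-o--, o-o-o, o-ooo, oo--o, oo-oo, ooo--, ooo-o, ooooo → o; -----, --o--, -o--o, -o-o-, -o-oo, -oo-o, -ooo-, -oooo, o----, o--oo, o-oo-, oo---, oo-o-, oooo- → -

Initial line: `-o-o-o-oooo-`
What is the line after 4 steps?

o--o-o-o-o--

oo-o-o-o--oo
-o-o-o-o--o-
oo-o-o-o-o--
o--o-o-o-o--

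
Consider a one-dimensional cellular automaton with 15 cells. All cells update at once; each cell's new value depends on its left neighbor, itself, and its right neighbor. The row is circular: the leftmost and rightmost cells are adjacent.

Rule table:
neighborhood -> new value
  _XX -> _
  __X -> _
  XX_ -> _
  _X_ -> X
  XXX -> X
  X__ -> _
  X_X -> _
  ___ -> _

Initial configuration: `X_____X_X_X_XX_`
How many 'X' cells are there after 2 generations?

4

X_____X_X_X____
X_____X_X_X____
count of X: 4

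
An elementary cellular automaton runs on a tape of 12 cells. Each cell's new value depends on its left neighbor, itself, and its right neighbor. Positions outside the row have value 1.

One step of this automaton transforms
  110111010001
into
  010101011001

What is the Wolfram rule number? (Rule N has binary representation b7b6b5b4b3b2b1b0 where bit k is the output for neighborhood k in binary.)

position 0: 111 → 0  (bit 7 = 0)
position 1: 110 → 1  (bit 6 = 1)
position 2: 101 → 0  (bit 5 = 0)
position 8: 100 → 1  (bit 4 = 1)
position 3: 011 → 1  (bit 3 = 1)
position 7: 010 → 1  (bit 2 = 1)
position 10: 001 → 0  (bit 1 = 0)
position 9: 000 → 0  (bit 0 = 0)
bits b7..b0 = 01011100 = 92

92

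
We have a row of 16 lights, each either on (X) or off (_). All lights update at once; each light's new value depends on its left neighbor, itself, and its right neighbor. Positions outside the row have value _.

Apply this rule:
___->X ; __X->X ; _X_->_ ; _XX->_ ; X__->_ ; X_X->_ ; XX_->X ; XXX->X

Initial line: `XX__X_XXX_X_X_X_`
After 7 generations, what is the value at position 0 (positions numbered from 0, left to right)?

_X_X___XX_______
X____XX_X_XXXXXX
__XXX_X____XXXXX
XX_XX___XXX_XXXX
_X__X_XX_XX__XXX
X__X___X__X_X_XX
__X__XX__X_____X
position 0 holds _

_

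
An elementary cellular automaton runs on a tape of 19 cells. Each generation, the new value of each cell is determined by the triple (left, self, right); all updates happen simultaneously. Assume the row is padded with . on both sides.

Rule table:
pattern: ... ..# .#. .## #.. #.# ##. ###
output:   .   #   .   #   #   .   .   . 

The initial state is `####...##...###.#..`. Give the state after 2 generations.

.#.#..#....#.#..#.#

#...#.##.#.##....#.
.#.#..#....#.#..#.#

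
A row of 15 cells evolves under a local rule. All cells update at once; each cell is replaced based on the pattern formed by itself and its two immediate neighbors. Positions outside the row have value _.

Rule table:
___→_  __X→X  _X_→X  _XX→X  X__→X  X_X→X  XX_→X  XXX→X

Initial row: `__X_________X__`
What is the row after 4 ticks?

XXXXXXX_XXXXXXX

_XXX_______XXX_
XXXXX_____XXXXX
XXXXXX___XXXXXX
XXXXXXX_XXXXXXX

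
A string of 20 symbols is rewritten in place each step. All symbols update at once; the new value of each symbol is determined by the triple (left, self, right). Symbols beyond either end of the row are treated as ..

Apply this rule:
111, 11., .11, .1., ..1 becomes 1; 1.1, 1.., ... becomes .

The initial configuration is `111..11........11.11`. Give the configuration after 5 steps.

111.111.......111.11
111.111......1111.11
111.111.....11111.11
111.111....111111.11
111.111...1111111.11

111.111...1111111.11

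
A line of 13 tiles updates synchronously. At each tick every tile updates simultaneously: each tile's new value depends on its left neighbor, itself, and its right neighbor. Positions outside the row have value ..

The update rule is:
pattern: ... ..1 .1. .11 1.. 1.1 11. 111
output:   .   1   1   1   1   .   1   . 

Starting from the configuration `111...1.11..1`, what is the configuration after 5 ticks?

tick 1: 1.11.11.11111
tick 2: 1.11.11.1...1
tick 3: 1.11.11.11.11
tick 4: 1.11.11.11.11  (fixed point — unchanged through tick 5)

1.11.11.11.11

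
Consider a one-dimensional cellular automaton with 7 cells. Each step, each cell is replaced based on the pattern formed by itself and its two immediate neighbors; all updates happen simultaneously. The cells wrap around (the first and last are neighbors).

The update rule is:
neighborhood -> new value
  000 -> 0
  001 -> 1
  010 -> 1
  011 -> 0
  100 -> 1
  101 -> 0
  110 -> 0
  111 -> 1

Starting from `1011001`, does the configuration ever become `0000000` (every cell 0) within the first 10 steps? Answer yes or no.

no

step 1: 0000110
step 2: 0001001
step 3: 1011111
step 4: 0001111
step 5: 1010110
step 6: 1010000
step 7: 1011001  (repeats step 0; period 7)
step 10: 1011111
step 10 is 1011111, still not uniform 0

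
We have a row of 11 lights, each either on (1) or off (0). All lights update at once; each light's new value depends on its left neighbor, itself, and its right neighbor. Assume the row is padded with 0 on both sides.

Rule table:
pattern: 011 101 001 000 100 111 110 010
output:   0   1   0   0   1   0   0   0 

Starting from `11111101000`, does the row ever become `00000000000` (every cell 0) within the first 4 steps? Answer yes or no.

no

00000010100
00000001010
00000000101
00000000010
step 4 is 00000000010, still not uniform 0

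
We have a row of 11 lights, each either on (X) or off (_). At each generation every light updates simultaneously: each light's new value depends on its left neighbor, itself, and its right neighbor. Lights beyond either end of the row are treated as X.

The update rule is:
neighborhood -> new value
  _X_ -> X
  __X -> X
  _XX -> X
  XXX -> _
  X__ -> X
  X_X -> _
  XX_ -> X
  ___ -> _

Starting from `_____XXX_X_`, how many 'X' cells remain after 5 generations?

5

X___XX_X_X_
XX_XXX_X_X_
_X_X_X_X_X_
_X_X_X_X_X_  (fixed point — unchanged through generation 5)
count of X: 5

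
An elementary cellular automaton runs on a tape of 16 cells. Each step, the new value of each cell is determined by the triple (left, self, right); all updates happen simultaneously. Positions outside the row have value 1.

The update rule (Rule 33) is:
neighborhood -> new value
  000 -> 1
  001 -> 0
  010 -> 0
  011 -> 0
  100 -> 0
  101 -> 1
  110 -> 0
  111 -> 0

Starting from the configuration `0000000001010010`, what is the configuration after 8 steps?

0000000000001110

0111111100100001
1000000000001100
0011111111100000
0000000000001110
0111111111100001
1000000000001100  (repeats step 2; period 4)
step 8: 0000000000001110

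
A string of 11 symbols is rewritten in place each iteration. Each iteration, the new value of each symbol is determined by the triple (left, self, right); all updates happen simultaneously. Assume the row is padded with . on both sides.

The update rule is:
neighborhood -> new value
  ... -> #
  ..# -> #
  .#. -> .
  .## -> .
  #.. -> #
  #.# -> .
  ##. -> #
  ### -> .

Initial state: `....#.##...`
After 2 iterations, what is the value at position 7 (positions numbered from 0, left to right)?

iteration 1: ####...####
iteration 2: ...####...#
position 7 holds .

.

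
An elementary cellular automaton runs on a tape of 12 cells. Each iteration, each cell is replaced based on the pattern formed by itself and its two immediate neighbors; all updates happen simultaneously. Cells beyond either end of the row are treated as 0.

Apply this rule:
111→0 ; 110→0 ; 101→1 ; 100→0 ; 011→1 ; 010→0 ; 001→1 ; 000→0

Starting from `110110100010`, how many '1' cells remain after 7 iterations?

1

101101000100
011010001000
110100010000
101000100000
010001000000
100010000000
000100000000
count of 1: 1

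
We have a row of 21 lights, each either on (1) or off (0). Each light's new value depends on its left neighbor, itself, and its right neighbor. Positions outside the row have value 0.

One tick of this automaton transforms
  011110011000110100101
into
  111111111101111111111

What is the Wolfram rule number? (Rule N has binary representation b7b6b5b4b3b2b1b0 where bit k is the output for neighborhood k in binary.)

position 2: 111 → 1  (bit 7 = 1)
position 4: 110 → 1  (bit 6 = 1)
position 14: 101 → 1  (bit 5 = 1)
position 5: 100 → 1  (bit 4 = 1)
position 1: 011 → 1  (bit 3 = 1)
position 15: 010 → 1  (bit 2 = 1)
position 0: 001 → 1  (bit 1 = 1)
position 10: 000 → 0  (bit 0 = 0)
bits b7..b0 = 11111110 = 254

254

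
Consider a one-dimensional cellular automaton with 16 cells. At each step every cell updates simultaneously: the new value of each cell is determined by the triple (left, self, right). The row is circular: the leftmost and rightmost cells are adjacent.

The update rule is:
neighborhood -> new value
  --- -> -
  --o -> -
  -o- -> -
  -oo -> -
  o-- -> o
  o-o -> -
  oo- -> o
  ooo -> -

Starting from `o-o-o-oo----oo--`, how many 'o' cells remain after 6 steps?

4

-------oo----oo-
--------oo----oo
o--------oo----o
oo--------oo----
-oo--------oo---
--oo--------oo--
count of o: 4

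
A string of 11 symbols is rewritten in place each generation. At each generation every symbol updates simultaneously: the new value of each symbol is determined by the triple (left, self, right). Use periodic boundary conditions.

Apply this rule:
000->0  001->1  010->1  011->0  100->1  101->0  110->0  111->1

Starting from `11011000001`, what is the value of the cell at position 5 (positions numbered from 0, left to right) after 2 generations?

10000100010
11001110110
position 5 holds 1

1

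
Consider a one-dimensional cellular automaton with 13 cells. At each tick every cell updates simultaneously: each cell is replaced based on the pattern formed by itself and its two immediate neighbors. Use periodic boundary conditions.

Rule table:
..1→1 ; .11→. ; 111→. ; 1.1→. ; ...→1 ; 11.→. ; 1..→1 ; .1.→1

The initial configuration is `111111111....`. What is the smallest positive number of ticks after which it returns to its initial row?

2

.........1111
111111111....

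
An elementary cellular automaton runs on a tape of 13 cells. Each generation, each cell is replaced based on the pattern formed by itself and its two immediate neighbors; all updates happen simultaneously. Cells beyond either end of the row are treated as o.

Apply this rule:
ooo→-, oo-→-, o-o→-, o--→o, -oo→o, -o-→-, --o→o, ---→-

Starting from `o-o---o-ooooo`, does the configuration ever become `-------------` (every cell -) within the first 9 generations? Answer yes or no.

---o-o--o----
o-o---oo-o--o
---o-oo---ooo
o-o--o-o-oo--
---oo----o-oo
o-oo-o--o--o-
--o---oo-oo--
oo-o-oo--o-oo
-----o-oo--o-
generation 9 is -----o-oo--o-, still not uniform -

no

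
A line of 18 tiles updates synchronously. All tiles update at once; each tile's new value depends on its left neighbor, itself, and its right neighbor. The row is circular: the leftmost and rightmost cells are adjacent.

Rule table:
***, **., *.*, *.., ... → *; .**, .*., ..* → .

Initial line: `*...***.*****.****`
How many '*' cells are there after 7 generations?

generation 1: ***..***.*****.***
generation 2: ****..***.*****.**
generation 3: *****..***.*****.*
generation 4: ******..***.*****.
generation 5: .******..***.*****
generation 6: *.******..***.****
generation 7: **.******..***.***
count of *: 14

14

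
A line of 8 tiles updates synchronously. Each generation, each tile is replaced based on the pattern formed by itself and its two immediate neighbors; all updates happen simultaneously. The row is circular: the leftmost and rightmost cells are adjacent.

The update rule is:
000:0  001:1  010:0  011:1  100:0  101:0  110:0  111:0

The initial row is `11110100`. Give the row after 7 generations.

01100000

10000001
00000011
00000110
00001100
00011000
00110000
01100000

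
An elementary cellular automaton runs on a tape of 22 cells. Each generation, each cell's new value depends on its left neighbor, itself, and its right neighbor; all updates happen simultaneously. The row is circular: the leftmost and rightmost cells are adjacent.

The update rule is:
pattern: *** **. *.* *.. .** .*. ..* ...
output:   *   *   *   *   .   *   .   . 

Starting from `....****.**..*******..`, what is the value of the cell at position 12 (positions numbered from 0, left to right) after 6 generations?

.....****.**..*******.
......****.**..*******
*......****.**..******
**......****.**..*****
***......****.**..****
****......****.**..***
position 12 holds *

*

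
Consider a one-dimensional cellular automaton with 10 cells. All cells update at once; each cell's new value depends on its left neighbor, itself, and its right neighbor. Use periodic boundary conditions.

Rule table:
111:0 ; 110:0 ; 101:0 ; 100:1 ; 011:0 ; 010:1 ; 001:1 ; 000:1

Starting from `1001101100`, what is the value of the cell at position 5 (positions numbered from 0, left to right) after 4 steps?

1

step 1: 1110000011
step 2: 0001111100
step 3: 1110000011  (repeats step 1; period 2)
step 4: 0001111100
position 5 holds 1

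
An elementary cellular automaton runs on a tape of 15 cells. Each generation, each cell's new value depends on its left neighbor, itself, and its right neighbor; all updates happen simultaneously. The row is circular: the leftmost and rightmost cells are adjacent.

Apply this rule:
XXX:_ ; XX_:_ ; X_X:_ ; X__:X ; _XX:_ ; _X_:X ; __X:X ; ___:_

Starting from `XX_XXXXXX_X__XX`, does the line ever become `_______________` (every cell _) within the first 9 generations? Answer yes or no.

__________XXX__
_________X___X_
________XXX_XXX
X______X_______
XX____XXX_____X
__X__X___X___X_
_XXXXXX_XXX_XXX
_______________
all cells are _ at generation 8

yes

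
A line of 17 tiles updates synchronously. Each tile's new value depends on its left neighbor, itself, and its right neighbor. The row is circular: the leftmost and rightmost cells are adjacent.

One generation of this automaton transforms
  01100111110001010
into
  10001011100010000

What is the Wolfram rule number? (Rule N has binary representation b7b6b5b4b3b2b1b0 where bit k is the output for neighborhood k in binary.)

position 6: 111 → 1  (bit 7 = 1)
position 2: 110 → 0  (bit 6 = 0)
position 14: 101 → 0  (bit 5 = 0)
position 3: 100 → 0  (bit 4 = 0)
position 1: 011 → 0  (bit 3 = 0)
position 13: 010 → 0  (bit 2 = 0)
position 0: 001 → 1  (bit 1 = 1)
position 11: 000 → 0  (bit 0 = 0)
bits b7..b0 = 10000010 = 130

130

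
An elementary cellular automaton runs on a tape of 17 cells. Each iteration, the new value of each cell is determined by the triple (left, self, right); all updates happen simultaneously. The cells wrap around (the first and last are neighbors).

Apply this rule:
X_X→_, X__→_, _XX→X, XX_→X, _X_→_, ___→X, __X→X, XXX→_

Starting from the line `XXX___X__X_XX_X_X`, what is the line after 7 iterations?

__X__XX_X__X__X__

iteration 1: __X_XX__X__XX___X
iteration 2: _X__XX_X__XXX_XX_
iteration 3: X__XXX___XX_X_XX_
iteration 4: __XX_X_XXXX___XX_
iteration 5: XXXX___X__X_XXXX_
iteration 6: X__X_XX__X__X__X_
iteration 7: __X__XX_X__X__X__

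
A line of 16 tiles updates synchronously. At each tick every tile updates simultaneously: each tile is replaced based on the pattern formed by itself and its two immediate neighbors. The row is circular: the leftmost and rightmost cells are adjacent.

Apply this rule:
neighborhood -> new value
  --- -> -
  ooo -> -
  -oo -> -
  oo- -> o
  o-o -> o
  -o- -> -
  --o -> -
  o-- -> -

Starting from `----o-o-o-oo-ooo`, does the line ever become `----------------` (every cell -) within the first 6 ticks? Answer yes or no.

-----o-o-o-oo--o
------o-o-o-o---
-------o-o-o----
--------o-o-----
---------o------
----------------
all cells are - at tick 6

yes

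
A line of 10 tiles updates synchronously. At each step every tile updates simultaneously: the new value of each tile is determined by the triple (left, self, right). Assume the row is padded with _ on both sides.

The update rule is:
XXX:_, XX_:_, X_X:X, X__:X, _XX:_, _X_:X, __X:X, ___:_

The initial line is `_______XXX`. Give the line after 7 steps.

X___X___X_

______X___
_____XXX__
____X___X_
___XXX_XXX
__X___X___
_XXX_XXX__
X___X___X_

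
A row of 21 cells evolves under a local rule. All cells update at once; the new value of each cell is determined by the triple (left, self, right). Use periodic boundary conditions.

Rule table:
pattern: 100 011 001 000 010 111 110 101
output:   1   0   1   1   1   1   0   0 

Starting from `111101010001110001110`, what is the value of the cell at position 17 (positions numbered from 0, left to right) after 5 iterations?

1

iteration 1: 011001011110101110100
iteration 2: 100111001100100100111
iteration 3: 011010110011111111011
iteration 4: 000010001101111110000
iteration 5: 111111110000111101111
position 17 holds 1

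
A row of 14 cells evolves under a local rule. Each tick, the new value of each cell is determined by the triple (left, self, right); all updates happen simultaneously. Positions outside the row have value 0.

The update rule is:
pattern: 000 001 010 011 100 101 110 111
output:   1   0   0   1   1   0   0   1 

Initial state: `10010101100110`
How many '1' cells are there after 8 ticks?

9

tick 1: 01000001010101
tick 2: 00111100000000
tick 3: 10111011111111
tick 4: 00110011111110
tick 5: 10101011111101
tick 6: 00000011111000
tick 7: 11111011110111
tick 8: 11110011100110
count of 1: 9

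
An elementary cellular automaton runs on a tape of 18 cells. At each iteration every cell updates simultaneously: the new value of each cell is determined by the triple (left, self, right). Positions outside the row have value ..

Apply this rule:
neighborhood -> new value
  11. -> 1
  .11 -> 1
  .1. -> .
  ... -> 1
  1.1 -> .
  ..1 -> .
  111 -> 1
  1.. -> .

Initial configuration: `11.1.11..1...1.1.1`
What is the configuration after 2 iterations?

iteration 1: 11...11....1......
iteration 2: 11.1.11.11...11111

11.1.11.11...11111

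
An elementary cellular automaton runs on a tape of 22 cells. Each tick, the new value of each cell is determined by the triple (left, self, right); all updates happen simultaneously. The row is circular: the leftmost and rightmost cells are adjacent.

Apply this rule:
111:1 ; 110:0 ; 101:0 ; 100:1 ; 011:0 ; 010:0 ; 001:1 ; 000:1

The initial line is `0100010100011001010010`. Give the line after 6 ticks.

0111011101100011110001

1011100011100110001101
0001011101011001110000
1110001000000110101111
1101110111111000000111
1000100011110111111011
0111011101100011110001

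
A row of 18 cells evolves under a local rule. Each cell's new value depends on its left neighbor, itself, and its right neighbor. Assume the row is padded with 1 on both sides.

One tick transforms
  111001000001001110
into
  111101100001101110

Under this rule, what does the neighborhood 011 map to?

At position 14 the neighborhood is 011; the next row has 1 there.

1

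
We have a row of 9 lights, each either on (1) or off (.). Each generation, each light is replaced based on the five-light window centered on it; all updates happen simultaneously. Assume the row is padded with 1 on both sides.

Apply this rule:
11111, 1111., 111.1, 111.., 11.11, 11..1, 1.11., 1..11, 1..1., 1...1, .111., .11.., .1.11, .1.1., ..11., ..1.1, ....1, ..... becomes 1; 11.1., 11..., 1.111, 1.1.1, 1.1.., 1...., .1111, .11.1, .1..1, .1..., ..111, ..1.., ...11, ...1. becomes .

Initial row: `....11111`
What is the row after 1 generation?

..1...111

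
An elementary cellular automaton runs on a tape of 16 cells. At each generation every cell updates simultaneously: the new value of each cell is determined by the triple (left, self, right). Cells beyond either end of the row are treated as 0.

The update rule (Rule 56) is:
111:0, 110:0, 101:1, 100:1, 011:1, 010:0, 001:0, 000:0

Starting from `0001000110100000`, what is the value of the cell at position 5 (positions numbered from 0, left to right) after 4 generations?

0

generation 1: 0000100101010000
generation 2: 0000010010101000
generation 3: 0000001001010100
generation 4: 0000000100101010
position 5 holds 0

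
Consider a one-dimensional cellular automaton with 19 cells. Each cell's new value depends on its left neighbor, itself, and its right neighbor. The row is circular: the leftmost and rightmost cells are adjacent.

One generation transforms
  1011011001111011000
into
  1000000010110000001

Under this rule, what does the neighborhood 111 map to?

At position 10 the neighborhood is 111; the next row has 1 there.

1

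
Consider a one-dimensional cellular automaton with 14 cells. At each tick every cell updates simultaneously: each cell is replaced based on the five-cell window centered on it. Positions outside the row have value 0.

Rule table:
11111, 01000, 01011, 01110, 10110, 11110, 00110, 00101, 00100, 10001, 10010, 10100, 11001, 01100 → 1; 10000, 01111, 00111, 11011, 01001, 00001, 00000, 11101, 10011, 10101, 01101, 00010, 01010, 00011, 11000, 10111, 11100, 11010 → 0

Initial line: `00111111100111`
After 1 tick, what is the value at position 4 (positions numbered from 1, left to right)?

0

00001111010010
position 4 holds 0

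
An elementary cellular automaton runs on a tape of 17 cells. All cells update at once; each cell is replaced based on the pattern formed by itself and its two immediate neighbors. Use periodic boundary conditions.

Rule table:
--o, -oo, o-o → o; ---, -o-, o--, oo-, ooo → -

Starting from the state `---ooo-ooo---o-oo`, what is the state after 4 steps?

o--oo----o-oo---o

step 1: --oo--oo----o-oo-
step 2: -oo--oo----o-oo--
step 3: oo--oo----o-oo---
step 4: o--oo----o-oo---o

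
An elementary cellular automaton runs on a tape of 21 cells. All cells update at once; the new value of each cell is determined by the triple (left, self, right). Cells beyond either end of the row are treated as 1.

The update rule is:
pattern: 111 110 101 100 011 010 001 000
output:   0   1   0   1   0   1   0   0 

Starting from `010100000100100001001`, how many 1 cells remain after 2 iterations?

8

iteration 1: 010110000110110001100
iteration 2: 010011000010011000110
count of 1: 8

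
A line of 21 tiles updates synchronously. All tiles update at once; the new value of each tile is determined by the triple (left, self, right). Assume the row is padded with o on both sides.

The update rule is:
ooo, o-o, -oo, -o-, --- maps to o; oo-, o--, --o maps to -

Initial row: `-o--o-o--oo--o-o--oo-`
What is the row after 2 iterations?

oo--ooo--o---ooo--o-o
o---oo---o-o-oo---ooo

o---oo---o-o-oo---ooo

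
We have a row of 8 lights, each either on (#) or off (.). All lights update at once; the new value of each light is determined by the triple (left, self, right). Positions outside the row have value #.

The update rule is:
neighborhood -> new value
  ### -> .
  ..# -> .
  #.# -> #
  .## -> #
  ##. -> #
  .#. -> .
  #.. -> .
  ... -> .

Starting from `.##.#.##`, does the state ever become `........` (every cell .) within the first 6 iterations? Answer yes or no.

####.##.
...#####
...#....
........
all cells are . at iteration 4

yes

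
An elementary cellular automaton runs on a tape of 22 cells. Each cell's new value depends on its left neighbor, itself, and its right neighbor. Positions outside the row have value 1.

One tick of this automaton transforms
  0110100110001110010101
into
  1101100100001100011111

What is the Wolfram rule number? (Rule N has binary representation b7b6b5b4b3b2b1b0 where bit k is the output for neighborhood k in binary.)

position 13: 111 → 1  (bit 7 = 1)
position 2: 110 → 0  (bit 6 = 0)
position 0: 101 → 1  (bit 5 = 1)
position 5: 100 → 0  (bit 4 = 0)
position 1: 011 → 1  (bit 3 = 1)
position 4: 010 → 1  (bit 2 = 1)
position 6: 001 → 0  (bit 1 = 0)
position 10: 000 → 0  (bit 0 = 0)
bits b7..b0 = 10101100 = 172

172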